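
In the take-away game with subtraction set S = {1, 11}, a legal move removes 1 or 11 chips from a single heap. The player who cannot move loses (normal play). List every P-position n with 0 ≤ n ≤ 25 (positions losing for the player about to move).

n :  0  1  2  3  4  5  6  7  8  9 10 11 12 13 14 15 16 17 18 19 20 21 22 23 24 25
G :  0  1  0  1  0  1  0  1  0  1  0  1  0  1  0  1  0  1  0  1  0  1  0  1  0  1
P-positions are exactly the n with G(n) = 0.

0, 2, 4, 6, 8, 10, 12, 14, 16, 18, 20, 22, 24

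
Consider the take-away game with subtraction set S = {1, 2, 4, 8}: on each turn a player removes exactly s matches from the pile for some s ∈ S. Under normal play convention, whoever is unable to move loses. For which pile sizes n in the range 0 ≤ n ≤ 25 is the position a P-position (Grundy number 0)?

G(0) = 0
G(1) = mex{0} = 1
G(2) = mex{1,0} = 2
G(3) = mex{2,1} = 0
G(4) = mex{0,2,0} = 1
G(5) = mex{1,0,1} = 2
G(6) = mex{2,1,2} = 0
G(7) = mex{0,2,0} = 1
G(8) = mex{1,0,1,0} = 2
G(9) = mex{2,1,2,1} = 0
G(10) = mex{0,2,0,2} = 1
G(11) = mex{1,0,1,0} = 2
G(12) = mex{2,1,2,1} = 0
G(13) = mex{0,2,0,2} = 1
G(14) = mex{1,0,1,0} = 2
G(15) = mex{2,1,2,1} = 0
G(16) = mex{0,2,0,2} = 1
G(17) = mex{1,0,1,0} = 2
G(18) = mex{2,1,2,1} = 0
G(19) = mex{0,2,0,2} = 1
G(20) = mex{1,0,1,0} = 2
G(21) = mex{2,1,2,1} = 0
G(22) = mex{0,2,0,2} = 1
G(23) = mex{1,0,1,0} = 2
G(24) = mex{2,1,2,1} = 0
G(25) = mex{0,2,0,2} = 1
P-positions are exactly the n with G(n) = 0.

0, 3, 6, 9, 12, 15, 18, 21, 24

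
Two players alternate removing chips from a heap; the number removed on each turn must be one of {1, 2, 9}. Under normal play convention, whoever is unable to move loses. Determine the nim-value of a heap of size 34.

G(0) = 0
G(1) = mex{0} = 1
G(2) = mex{1,0} = 2
G(3) = mex{2,1} = 0
G(4) = mex{0,2} = 1
G(5) = mex{1,0} = 2
G(6) = mex{2,1} = 0
G(7) = mex{0,2} = 1
G(8) = mex{1,0} = 2
G(9) = mex{2,1,0} = 3
G(10) = mex{3,2,1} = 0
G(11) = mex{0,3,2} = 1
G(12) = mex{1,0,0} = 2
G(13) = mex{2,1,1} = 0
G(14) = mex{0,2,2} = 1
G(15) = mex{1,0,0} = 2
G(16) = mex{2,1,1} = 0
G(17) = mex{0,2,2} = 1
G(18) = mex{1,0,3} = 2
G(19) = mex{2,1,0} = 3
G(20) = mex{3,2,1} = 0
G(21) = mex{0,3,2} = 1
G(22) = mex{1,0,0} = 2
G(23) = mex{2,1,1} = 0
G(24) = mex{0,2,2} = 1
G(25) = mex{1,0,0} = 2
G(26) = mex{2,1,1} = 0
G(27) = mex{0,2,2} = 1
G(28) = mex{1,0,3} = 2
G(29) = mex{2,1,0} = 3
G(30) = mex{3,2,1} = 0
G(31) = mex{0,3,2} = 1
G(32) = mex{1,0,0} = 2
G(33) = mex{2,1,1} = 0
G(34) = mex{0,2,2} = 1

1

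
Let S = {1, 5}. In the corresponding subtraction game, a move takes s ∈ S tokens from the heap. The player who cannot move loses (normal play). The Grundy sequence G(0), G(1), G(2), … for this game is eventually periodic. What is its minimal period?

n :  0  1  2  3  4  5  6  7  8  9 10 11 12 13 14
G :  0  1  0  1  0  1  0  1  0  1  0  1  0  1  0
G(n+2) = G(n) holds for n = 0,…,4 (a full window of length max(S) = 5), so the sequence is purely periodic with period 2.

2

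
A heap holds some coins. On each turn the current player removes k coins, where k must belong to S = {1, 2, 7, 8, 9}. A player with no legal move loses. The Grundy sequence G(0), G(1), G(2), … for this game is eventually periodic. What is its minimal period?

16

n :  0  1  2  3  4  5  6  7  8  9 10 11 12 13 14 15 16 17 18 19 20 21 22 23 24 25 26 27 28 29 30 31 32 33
G :  0  1  2  0  1  2  0  1  2  3  4  5  3  4  5  3  0  1  2  0  1  2  0  1  2  3  4  5  3  4  5  3  0  1
G(n+16) = G(n) holds for n = 0,…,8 (a full window of length max(S) = 9), so the sequence is purely periodic with period 16.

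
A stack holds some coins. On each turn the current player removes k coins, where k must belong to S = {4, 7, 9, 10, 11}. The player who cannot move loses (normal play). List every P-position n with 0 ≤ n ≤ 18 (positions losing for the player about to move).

0, 1, 2, 3, 15, 16, 17, 18

n :  0  1  2  3  4  5  6  7  8  9 10 11 12 13 14 15 16 17 18
G :  0  0  0  0  1  1  1  1  2  2  2  2  3  3  3  0  0  0  0
P-positions are exactly the n with G(n) = 0.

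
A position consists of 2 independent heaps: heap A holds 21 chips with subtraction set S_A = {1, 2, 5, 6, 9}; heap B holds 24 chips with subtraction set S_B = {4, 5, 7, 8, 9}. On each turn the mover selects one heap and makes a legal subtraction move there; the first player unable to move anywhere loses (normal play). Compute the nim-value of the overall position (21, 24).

Heap A, S = {1, 2, 5, 6, 9}:
n :  0  1  2  3  4  5  6  7  8  9 10 11 12 13 14 15 16 17 18 19 20 21
G :  0  1  2  0  1  2  3  0  1  2  0  1  2  3  0  1  2  0  1  2  3  0
G_A(21) = 0.
Heap B, S = {4, 5, 7, 8, 9}:
G(0) = 0
G(1) = mex{} = 0
G(2) = mex{} = 0
G(3) = mex{} = 0
G(4) = mex{0} = 1
G(5) = mex{0,0} = 1
G(6) = mex{0,0} = 1
G(7) = mex{0,0,0} = 1
G(8) = mex{1,0,0,0} = 2
G(9) = mex{1,1,0,0,0} = 2
G(10) = mex{1,1,0,0,0} = 2
G(11) = mex{1,1,1,0,0} = 2
G(12) = mex{2,1,1,1,0} = 3
G(13) = mex{2,2,1,1,1} = 0
G(14) = mex{2,2,1,1,1} = 0
G(15) = mex{2,2,2,1,1} = 0
G(16) = mex{3,2,2,2,1} = 0
G(17) = mex{0,3,2,2,2} = 1
G(18) = mex{0,0,2,2,2} = 1
G(19) = mex{0,0,3,2,2} = 1
G(20) = mex{0,0,0,3,2} = 1
G(21) = mex{1,0,0,0,3} = 2
G(22) = mex{1,1,0,0,0} = 2
G(23) = mex{1,1,0,0,0} = 2
G(24) = mex{1,1,1,0,0} = 2
G_B(24) = 2.
Combined Grundy value = 0 ⊕ 2 = 2.

2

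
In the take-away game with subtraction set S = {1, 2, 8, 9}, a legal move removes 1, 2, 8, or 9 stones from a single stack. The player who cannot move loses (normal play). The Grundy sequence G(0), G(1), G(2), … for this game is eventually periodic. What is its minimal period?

10

G(0) = 0
G(1) = mex{0} = 1
G(2) = mex{1,0} = 2
G(3) = mex{2,1} = 0
G(4) = mex{0,2} = 1
G(5) = mex{1,0} = 2
G(6) = mex{2,1} = 0
G(7) = mex{0,2} = 1
G(8) = mex{1,0,0} = 2
G(9) = mex{2,1,1,0} = 3
G(10) = mex{3,2,2,1} = 0
G(11) = mex{0,3,0,2} = 1
G(12) = mex{1,0,1,0} = 2
G(13) = mex{2,1,2,1} = 0
G(14) = mex{0,2,0,2} = 1
G(15) = mex{1,0,1,0} = 2
G(16) = mex{2,1,2,1} = 0
G(17) = mex{0,2,3,2} = 1
G(18) = mex{1,0,0,3} = 2
G(19) = mex{2,1,1,0} = 3
G(20) = mex{3,2,2,1} = 0
G(21) = mex{0,3,0,2} = 1
G(n+10) = G(n) holds for n = 0,…,8 (a full window of length max(S) = 9), so the sequence is purely periodic with period 10.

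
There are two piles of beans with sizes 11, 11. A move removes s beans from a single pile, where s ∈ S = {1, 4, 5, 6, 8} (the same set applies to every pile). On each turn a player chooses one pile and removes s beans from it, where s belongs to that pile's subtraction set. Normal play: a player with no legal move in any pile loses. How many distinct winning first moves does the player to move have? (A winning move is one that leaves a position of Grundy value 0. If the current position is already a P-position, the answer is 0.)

0

All piles use S = {1, 4, 5, 6, 8}:
n :  0  1  2  3  4  5  6  7  8  9 10 11
G :  0  1  0  1  2  3  2  3  4  0  1  0
Pile A: G(11) = 0.
Pile B: G(11) = 0.
Combined Grundy value = 0 ⊕ 0 = 0.
A winning move leaves total XOR = 0, i.e. changes one component's Grundy value g to g ⊕ X where X is the current total.
Pile A: target g' = 0⊕0 = 0, but every legal move changes the Grundy value (mex property), so 0 moves.
Pile B: target g' = 0⊕0 = 0, but every legal move changes the Grundy value (mex property), so 0 moves.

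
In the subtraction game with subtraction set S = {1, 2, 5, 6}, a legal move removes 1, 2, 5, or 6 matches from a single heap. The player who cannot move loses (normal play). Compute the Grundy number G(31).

0

G(0) = 0
G(1) = mex{0} = 1
G(2) = mex{1,0} = 2
G(3) = mex{2,1} = 0
G(4) = mex{0,2} = 1
G(5) = mex{1,0,0} = 2
G(6) = mex{2,1,1,0} = 3
G(7) = mex{3,2,2,1} = 0
G(8) = mex{0,3,0,2} = 1
G(9) = mex{1,0,1,0} = 2
G(10) = mex{2,1,2,1} = 0
G(11) = mex{0,2,3,2} = 1
G(12) = mex{1,0,0,3} = 2
G(13) = mex{2,1,1,0} = 3
G(14) = mex{3,2,2,1} = 0
G(15) = mex{0,3,0,2} = 1
G(16) = mex{1,0,1,0} = 2
G(17) = mex{2,1,2,1} = 0
G(18) = mex{0,2,3,2} = 1
G(19) = mex{1,0,0,3} = 2
G(20) = mex{2,1,1,0} = 3
G(21) = mex{3,2,2,1} = 0
G(22) = mex{0,3,0,2} = 1
G(23) = mex{1,0,1,0} = 2
G(24) = mex{2,1,2,1} = 0
G(25) = mex{0,2,3,2} = 1
G(26) = mex{1,0,0,3} = 2
G(27) = mex{2,1,1,0} = 3
G(28) = mex{3,2,2,1} = 0
G(29) = mex{0,3,0,2} = 1
G(30) = mex{1,0,1,0} = 2
G(31) = mex{2,1,2,1} = 0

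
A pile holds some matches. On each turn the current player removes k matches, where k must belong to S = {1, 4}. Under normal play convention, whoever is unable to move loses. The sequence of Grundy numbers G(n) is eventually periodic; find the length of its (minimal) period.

5

G(0) = 0
G(1) = mex{0} = 1
G(2) = mex{1} = 0
G(3) = mex{0} = 1
G(4) = mex{1,0} = 2
G(5) = mex{2,1} = 0
G(6) = mex{0,0} = 1
G(7) = mex{1,1} = 0
G(8) = mex{0,2} = 1
G(9) = mex{1,0} = 2
G(10) = mex{2,1} = 0
G(11) = mex{0,0} = 1
G(12) = mex{1,1} = 0
G(13) = mex{0,2} = 1
G(14) = mex{1,0} = 2
G(n+5) = G(n) holds for n = 0,…,3 (a full window of length max(S) = 4), so the sequence is purely periodic with period 5.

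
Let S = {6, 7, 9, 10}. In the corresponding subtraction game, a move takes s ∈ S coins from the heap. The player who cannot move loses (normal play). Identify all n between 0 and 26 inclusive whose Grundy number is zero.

n :  0  1  2  3  4  5  6  7  8  9 10 11 12 13 14 15 16 17 18 19 20 21 22 23 24 25 26
G :  0  0  0  0  0  0  1  1  1  1  1  1  2  2  2  2  0  0  0  0  0  0  1  1  1  1  1
P-positions are exactly the n with G(n) = 0.

0, 1, 2, 3, 4, 5, 16, 17, 18, 19, 20, 21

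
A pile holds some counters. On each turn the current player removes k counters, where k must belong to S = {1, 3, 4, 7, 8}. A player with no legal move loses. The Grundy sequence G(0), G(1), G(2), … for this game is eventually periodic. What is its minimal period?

11

n :  0  1  2  3  4  5  6  7  8  9 10 11 12 13 14 15 16 17 18 19 20 21 22 23
G :  0  1  0  1  2  3  2  3  4  5  4  0  1  0  1  2  3  2  3  4  5  4  0  1
G(n+11) = G(n) holds for n = 0,…,7 (a full window of length max(S) = 8), so the sequence is purely periodic with period 11.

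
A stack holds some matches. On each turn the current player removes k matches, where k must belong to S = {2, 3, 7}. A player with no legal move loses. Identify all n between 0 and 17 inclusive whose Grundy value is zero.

n :  0  1  2  3  4  5  6  7  8  9 10 11 12 13 14 15 16 17
G :  0  0  1  1  2  0  0  1  1  2  0  0  1  1  2  0  0  1
P-positions are exactly the n with G(n) = 0.

0, 1, 5, 6, 10, 11, 15, 16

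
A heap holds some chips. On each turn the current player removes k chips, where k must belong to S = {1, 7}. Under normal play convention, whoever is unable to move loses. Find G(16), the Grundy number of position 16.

0

n :  0  1  2  3  4  5  6  7  8  9 10 11 12 13 14 15 16
G :  0  1  0  1  0  1  0  1  0  1  0  1  0  1  0  1  0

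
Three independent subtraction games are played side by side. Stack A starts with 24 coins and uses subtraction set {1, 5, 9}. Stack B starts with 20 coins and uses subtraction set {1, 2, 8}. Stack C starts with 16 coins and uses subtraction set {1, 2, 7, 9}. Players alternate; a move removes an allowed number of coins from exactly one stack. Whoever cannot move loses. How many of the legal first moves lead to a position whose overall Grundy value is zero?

0

Stack A, S = {1, 5, 9}:
n :  0  1  2  3  4  5  6  7  8  9 10 11 12 13 14 15 16 17 18 19 20 21 22 23 24
G :  0  1  0  1  0  1  0  1  0  1  0  1  0  1  0  1  0  1  0  1  0  1  0  1  0
G_A(24) = 0.
Stack B, S = {1, 2, 8}:
G(0) = 0
G(1) = mex{0} = 1
G(2) = mex{1,0} = 2
G(3) = mex{2,1} = 0
G(4) = mex{0,2} = 1
G(5) = mex{1,0} = 2
G(6) = mex{2,1} = 0
G(7) = mex{0,2} = 1
G(8) = mex{1,0,0} = 2
G(9) = mex{2,1,1} = 0
G(10) = mex{0,2,2} = 1
G(11) = mex{1,0,0} = 2
G(12) = mex{2,1,1} = 0
G(13) = mex{0,2,2} = 1
G(14) = mex{1,0,0} = 2
G(15) = mex{2,1,1} = 0
G(16) = mex{0,2,2} = 1
G(17) = mex{1,0,0} = 2
G(18) = mex{2,1,1} = 0
G(19) = mex{0,2,2} = 1
G(20) = mex{1,0,0} = 2
G_B(20) = 2.
Stack C, S = {1, 2, 7, 9}:
n :  0  1  2  3  4  5  6  7  8  9 10 11 12 13 14 15 16
G :  0  1  2  0  1  2  0  1  2  3  4  0  1  2  0  1  2
G_C(16) = 2.
Combined Grundy value = 0 ⊕ 2 ⊕ 2 = 0.
A winning move leaves total XOR = 0, i.e. changes one component's Grundy value g to g ⊕ X where X is the current total.
Stack A: target g' = 0⊕0 = 0, but every legal move changes the Grundy value (mex property), so 0 moves.
Stack B: target g' = 2⊕0 = 2, but every legal move changes the Grundy value (mex property), so 0 moves.
Stack C: target g' = 2⊕0 = 2, but every legal move changes the Grundy value (mex property), so 0 moves.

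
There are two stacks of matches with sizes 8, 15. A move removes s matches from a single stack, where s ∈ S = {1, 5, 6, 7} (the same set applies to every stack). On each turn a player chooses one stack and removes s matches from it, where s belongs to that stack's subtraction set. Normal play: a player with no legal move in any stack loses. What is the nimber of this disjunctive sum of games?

All stacks use S = {1, 5, 6, 7}:
n :  0  1  2  3  4  5  6  7  8  9 10 11 12 13 14 15
G :  0  1  0  1  0  1  2  3  2  3  2  3  0  1  0  1
Stack A: G(8) = 2.
Stack B: G(15) = 1.
Combined Grundy value = 2 ⊕ 1 = 3.

3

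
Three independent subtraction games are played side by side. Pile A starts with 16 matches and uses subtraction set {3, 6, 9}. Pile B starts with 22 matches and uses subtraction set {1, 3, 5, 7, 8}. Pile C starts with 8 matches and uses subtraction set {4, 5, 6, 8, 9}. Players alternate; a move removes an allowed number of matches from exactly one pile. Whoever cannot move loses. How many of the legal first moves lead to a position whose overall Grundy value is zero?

Pile A, S = {3, 6, 9}:
G(0) = 0
G(1) = mex{} = 0
G(2) = mex{} = 0
G(3) = mex{0} = 1
G(4) = mex{0} = 1
G(5) = mex{0} = 1
G(6) = mex{1,0} = 2
G(7) = mex{1,0} = 2
G(8) = mex{1,0} = 2
G(9) = mex{2,1,0} = 3
G(10) = mex{2,1,0} = 3
G(11) = mex{2,1,0} = 3
G(12) = mex{3,2,1} = 0
G(13) = mex{3,2,1} = 0
G(14) = mex{3,2,1} = 0
G(15) = mex{0,3,2} = 1
G(16) = mex{0,3,2} = 1
G_A(16) = 1.
Pile B, S = {1, 3, 5, 7, 8}:
G(0) = 0
G(1) = mex{0} = 1
G(2) = mex{1} = 0
G(3) = mex{0,0} = 1
G(4) = mex{1,1} = 0
G(5) = mex{0,0,0} = 1
G(6) = mex{1,1,1} = 0
G(7) = mex{0,0,0,0} = 1
G(8) = mex{1,1,1,1,0} = 2
G(9) = mex{2,0,0,0,1} = 3
G(10) = mex{3,1,1,1,0} = 2
G(11) = mex{2,2,0,0,1} = 3
G(12) = mex{3,3,1,1,0} = 2
G(13) = mex{2,2,2,0,1} = 3
G(14) = mex{3,3,3,1,0} = 2
G(15) = mex{2,2,2,2,1} = 0
G(16) = mex{0,3,3,3,2} = 1
G(17) = mex{1,2,2,2,3} = 0
G(18) = mex{0,0,3,3,2} = 1
G(19) = mex{1,1,2,2,3} = 0
G(20) = mex{0,0,0,3,2} = 1
G(21) = mex{1,1,1,2,3} = 0
G(22) = mex{0,0,0,0,2} = 1
G_B(22) = 1.
Pile C, S = {4, 5, 6, 8, 9}:
G(0) = 0
G(1) = mex{} = 0
G(2) = mex{} = 0
G(3) = mex{} = 0
G(4) = mex{0} = 1
G(5) = mex{0,0} = 1
G(6) = mex{0,0,0} = 1
G(7) = mex{0,0,0} = 1
G(8) = mex{1,0,0,0} = 2
G_C(8) = 2.
Combined Grundy value = 1 ⊕ 1 ⊕ 2 = 2.
A winning move leaves total XOR = 0, i.e. changes one component's Grundy value g to g ⊕ X where X is the current total.
Pile A: need g' = 1⊕2 = 3. Options: 16−3→G=0, 16−6→G=3, 16−9→G=2. Hits: 1.
Pile B: need g' = 1⊕2 = 3. Options: 22−1→G=0, 22−3→G=0, 22−5→G=0, 22−7→G=0, 22−8→G=2. Hits: 0.
Pile C: need g' = 2⊕2 = 0. Options: 8−4→G=1, 8−5→G=0, 8−6→G=0, 8−8→G=0. Hits: 3.

4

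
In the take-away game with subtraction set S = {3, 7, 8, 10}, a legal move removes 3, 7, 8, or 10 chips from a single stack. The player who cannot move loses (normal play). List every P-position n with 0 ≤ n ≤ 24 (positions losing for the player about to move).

0, 1, 2, 6, 15, 17, 19, 21

n :  0  1  2  3  4  5  6  7  8  9 10 11 12 13 14 15 16 17 18 19 20 21 22 23 24
G :  0  0  0  1  1  1  0  2  2  1  3  3  2  2  4  0  3  0  1  0  1  0  1  4  1
P-positions are exactly the n with G(n) = 0.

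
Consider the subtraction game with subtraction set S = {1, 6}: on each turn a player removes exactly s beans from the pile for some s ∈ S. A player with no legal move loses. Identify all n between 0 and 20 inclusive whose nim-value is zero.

n :  0  1  2  3  4  5  6  7  8  9 10 11 12 13 14 15 16 17 18 19 20
G :  0  1  0  1  0  1  2  0  1  0  1  0  1  2  0  1  0  1  0  1  2
P-positions are exactly the n with G(n) = 0.

0, 2, 4, 7, 9, 11, 14, 16, 18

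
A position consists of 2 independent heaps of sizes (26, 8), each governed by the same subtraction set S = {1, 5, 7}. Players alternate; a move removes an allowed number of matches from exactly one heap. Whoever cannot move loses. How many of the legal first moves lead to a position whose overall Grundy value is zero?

All heaps use S = {1, 5, 7}:
G(0) = 0
G(1) = mex{0} = 1
G(2) = mex{1} = 0
G(3) = mex{0} = 1
G(4) = mex{1} = 0
G(5) = mex{0,0} = 1
G(6) = mex{1,1} = 0
G(7) = mex{0,0,0} = 1
G(8) = mex{1,1,1} = 0
G(9) = mex{0,0,0} = 1
G(10) = mex{1,1,1} = 0
G(11) = mex{0,0,0} = 1
G(12) = mex{1,1,1} = 0
G(13) = mex{0,0,0} = 1
G(14) = mex{1,1,1} = 0
G(15) = mex{0,0,0} = 1
G(16) = mex{1,1,1} = 0
G(17) = mex{0,0,0} = 1
G(18) = mex{1,1,1} = 0
G(19) = mex{0,0,0} = 1
G(20) = mex{1,1,1} = 0
G(21) = mex{0,0,0} = 1
G(22) = mex{1,1,1} = 0
G(23) = mex{0,0,0} = 1
G(24) = mex{1,1,1} = 0
G(25) = mex{0,0,0} = 1
G(26) = mex{1,1,1} = 0
Heap A: G(26) = 0.
Heap B: G(8) = 0.
Combined Grundy value = 0 ⊕ 0 = 0.
A winning move leaves total XOR = 0, i.e. changes one component's Grundy value g to g ⊕ X where X is the current total.
Heap A: target g' = 0⊕0 = 0, but every legal move changes the Grundy value (mex property), so 0 moves.
Heap B: target g' = 0⊕0 = 0, but every legal move changes the Grundy value (mex property), so 0 moves.

0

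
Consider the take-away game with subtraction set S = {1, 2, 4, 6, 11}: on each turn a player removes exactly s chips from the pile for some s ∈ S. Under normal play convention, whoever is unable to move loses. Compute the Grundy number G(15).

2

G(0) = 0
G(1) = mex{0} = 1
G(2) = mex{1,0} = 2
G(3) = mex{2,1} = 0
G(4) = mex{0,2,0} = 1
G(5) = mex{1,0,1} = 2
G(6) = mex{2,1,2,0} = 3
G(7) = mex{3,2,0,1} = 4
G(8) = mex{4,3,1,2} = 0
G(9) = mex{0,4,2,0} = 1
G(10) = mex{1,0,3,1} = 2
G(11) = mex{2,1,4,2,0} = 3
G(12) = mex{3,2,0,3,1} = 4
G(13) = mex{4,3,1,4,2} = 0
G(14) = mex{0,4,2,0,0} = 1
G(15) = mex{1,0,3,1,1} = 2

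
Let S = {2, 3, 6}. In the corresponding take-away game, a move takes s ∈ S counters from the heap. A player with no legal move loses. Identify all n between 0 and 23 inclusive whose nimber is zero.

0, 1, 5, 9, 10, 14, 18, 19, 23

G(0) = 0
G(1) = mex{} = 0
G(2) = mex{0} = 1
G(3) = mex{0,0} = 1
G(4) = mex{1,0} = 2
G(5) = mex{1,1} = 0
G(6) = mex{2,1,0} = 3
G(7) = mex{0,2,0} = 1
G(8) = mex{3,0,1} = 2
G(9) = mex{1,3,1} = 0
G(10) = mex{2,1,2} = 0
G(11) = mex{0,2,0} = 1
G(12) = mex{0,0,3} = 1
G(13) = mex{1,0,1} = 2
G(14) = mex{1,1,2} = 0
G(15) = mex{2,1,0} = 3
G(16) = mex{0,2,0} = 1
G(17) = mex{3,0,1} = 2
G(18) = mex{1,3,1} = 0
G(19) = mex{2,1,2} = 0
G(20) = mex{0,2,0} = 1
G(21) = mex{0,0,3} = 1
G(22) = mex{1,0,1} = 2
G(23) = mex{1,1,2} = 0
P-positions are exactly the n with G(n) = 0.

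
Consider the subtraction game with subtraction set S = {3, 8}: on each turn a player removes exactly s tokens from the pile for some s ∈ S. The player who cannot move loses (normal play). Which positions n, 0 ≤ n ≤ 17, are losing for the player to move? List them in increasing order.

n :  0  1  2  3  4  5  6  7  8  9 10 11 12 13 14 15 16 17
G :  0  0  0  1  1  1  0  0  2  1  1  0  0  0  1  1  1  0
P-positions are exactly the n with G(n) = 0.

0, 1, 2, 6, 7, 11, 12, 13, 17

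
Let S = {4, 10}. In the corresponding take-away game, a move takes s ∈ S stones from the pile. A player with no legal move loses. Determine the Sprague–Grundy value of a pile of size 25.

n :  0  1  2  3  4  5  6  7  8  9 10 11 12 13 14 15 16 17 18 19 20 21 22 23 24 25
G :  0  0  0  0  1  1  1  1  0  0  2  2  1  1  0  0  0  0  1  1  1  1  0  0  2  2

2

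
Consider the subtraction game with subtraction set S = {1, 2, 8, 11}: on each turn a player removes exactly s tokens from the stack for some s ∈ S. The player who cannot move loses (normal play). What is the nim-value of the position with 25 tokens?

G(0) = 0
G(1) = mex{0} = 1
G(2) = mex{1,0} = 2
G(3) = mex{2,1} = 0
G(4) = mex{0,2} = 1
G(5) = mex{1,0} = 2
G(6) = mex{2,1} = 0
G(7) = mex{0,2} = 1
G(8) = mex{1,0,0} = 2
G(9) = mex{2,1,1} = 0
G(10) = mex{0,2,2} = 1
G(11) = mex{1,0,0,0} = 2
G(12) = mex{2,1,1,1} = 0
G(13) = mex{0,2,2,2} = 1
G(14) = mex{1,0,0,0} = 2
G(15) = mex{2,1,1,1} = 0
G(16) = mex{0,2,2,2} = 1
G(17) = mex{1,0,0,0} = 2
G(18) = mex{2,1,1,1} = 0
G(19) = mex{0,2,2,2} = 1
G(20) = mex{1,0,0,0} = 2
G(21) = mex{2,1,1,1} = 0
G(22) = mex{0,2,2,2} = 1
G(23) = mex{1,0,0,0} = 2
G(24) = mex{2,1,1,1} = 0
G(25) = mex{0,2,2,2} = 1

1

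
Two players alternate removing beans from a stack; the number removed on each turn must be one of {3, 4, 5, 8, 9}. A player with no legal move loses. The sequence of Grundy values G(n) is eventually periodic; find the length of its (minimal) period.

G(0) = 0
G(1) = mex{} = 0
G(2) = mex{} = 0
G(3) = mex{0} = 1
G(4) = mex{0,0} = 1
G(5) = mex{0,0,0} = 1
G(6) = mex{1,0,0} = 2
G(7) = mex{1,1,0} = 2
G(8) = mex{1,1,1,0} = 2
G(9) = mex{2,1,1,0,0} = 3
G(10) = mex{2,2,1,0,0} = 3
G(11) = mex{2,2,2,1,0} = 3
G(12) = mex{3,2,2,1,1} = 0
G(13) = mex{3,3,2,1,1} = 0
G(14) = mex{3,3,3,2,1} = 0
G(15) = mex{0,3,3,2,2} = 1
G(16) = mex{0,0,3,2,2} = 1
G(17) = mex{0,0,0,3,2} = 1
G(18) = mex{1,0,0,3,3} = 2
G(19) = mex{1,1,0,3,3} = 2
G(20) = mex{1,1,1,0,3} = 2
G(21) = mex{2,1,1,0,0} = 3
G(22) = mex{2,2,1,0,0} = 3
G(23) = mex{2,2,2,1,0} = 3
G(24) = mex{3,2,2,1,1} = 0
G(25) = mex{3,3,2,1,1} = 0
G(n+12) = G(n) holds for n = 0,…,8 (a full window of length max(S) = 9), so the sequence is purely periodic with period 12.

12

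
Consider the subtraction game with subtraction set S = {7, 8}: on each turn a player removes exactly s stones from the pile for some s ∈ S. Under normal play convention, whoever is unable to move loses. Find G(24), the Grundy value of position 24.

1

n :  0  1  2  3  4  5  6  7  8  9 10 11 12 13 14 15 16 17 18 19 20 21 22 23 24
G :  0  0  0  0  0  0  0  1  1  1  1  1  1  1  2  0  0  0  0  0  0  0  1  1  1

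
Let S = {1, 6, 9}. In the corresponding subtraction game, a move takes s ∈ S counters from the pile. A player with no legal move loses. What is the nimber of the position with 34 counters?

0

n :  0  1  2  3  4  5  6  7  8  9 10 11 12 13 14 15 16 17 18 19 20 21 22 23 24 25 26 27 28 29 30 31 32 33 34
G :  0  1  0  1  0  1  2  0  1  2  3  2  0  1  0  1  2  0  1  0  1  2  0  1  0  1  2  0  1  0  1  2  0  1  0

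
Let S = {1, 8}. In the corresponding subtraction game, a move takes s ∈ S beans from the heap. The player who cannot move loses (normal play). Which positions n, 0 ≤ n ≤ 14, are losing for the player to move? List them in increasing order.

G(0) = 0
G(1) = mex{0} = 1
G(2) = mex{1} = 0
G(3) = mex{0} = 1
G(4) = mex{1} = 0
G(5) = mex{0} = 1
G(6) = mex{1} = 0
G(7) = mex{0} = 1
G(8) = mex{1,0} = 2
G(9) = mex{2,1} = 0
G(10) = mex{0,0} = 1
G(11) = mex{1,1} = 0
G(12) = mex{0,0} = 1
G(13) = mex{1,1} = 0
G(14) = mex{0,0} = 1
P-positions are exactly the n with G(n) = 0.

0, 2, 4, 6, 9, 11, 13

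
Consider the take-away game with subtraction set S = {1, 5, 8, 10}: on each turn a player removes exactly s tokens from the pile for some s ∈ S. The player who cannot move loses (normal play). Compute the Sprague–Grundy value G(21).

G(0) = 0
G(1) = mex{0} = 1
G(2) = mex{1} = 0
G(3) = mex{0} = 1
G(4) = mex{1} = 0
G(5) = mex{0,0} = 1
G(6) = mex{1,1} = 0
G(7) = mex{0,0} = 1
G(8) = mex{1,1,0} = 2
G(9) = mex{2,0,1} = 3
G(10) = mex{3,1,0,0} = 2
G(11) = mex{2,0,1,1} = 3
G(12) = mex{3,1,0,0} = 2
G(13) = mex{2,2,1,1} = 0
G(14) = mex{0,3,0,0} = 1
G(15) = mex{1,2,1,1} = 0
G(16) = mex{0,3,2,0} = 1
G(17) = mex{1,2,3,1} = 0
G(18) = mex{0,0,2,2} = 1
G(19) = mex{1,1,3,3} = 0
G(20) = mex{0,0,2,2} = 1
G(21) = mex{1,1,0,3} = 2

2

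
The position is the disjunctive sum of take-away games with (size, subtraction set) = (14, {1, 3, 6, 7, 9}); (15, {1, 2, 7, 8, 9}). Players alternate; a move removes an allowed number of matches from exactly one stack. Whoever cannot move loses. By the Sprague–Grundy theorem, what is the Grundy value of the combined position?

3

Stack A, S = {1, 3, 6, 7, 9}:
n :  0  1  2  3  4  5  6  7  8  9 10 11 12 13 14
G :  0  1  0  1  0  1  2  3  2  3  2  3  0  1  0
G_A(14) = 0.
Stack B, S = {1, 2, 7, 8, 9}:
n :  0  1  2  3  4  5  6  7  8  9 10 11 12 13 14 15
G :  0  1  2  0  1  2  0  1  2  3  4  5  3  4  5  3
G_B(15) = 3.
Combined Grundy value = 0 ⊕ 3 = 3.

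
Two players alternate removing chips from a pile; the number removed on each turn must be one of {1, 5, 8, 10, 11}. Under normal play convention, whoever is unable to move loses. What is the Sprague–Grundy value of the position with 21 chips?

n :  0  1  2  3  4  5  6  7  8  9 10 11 12 13 14 15 16 17 18 19 20 21
G :  0  1  0  1  0  1  0  1  2  3  2  3  2  3  2  3  4  5  0  1  0  1

1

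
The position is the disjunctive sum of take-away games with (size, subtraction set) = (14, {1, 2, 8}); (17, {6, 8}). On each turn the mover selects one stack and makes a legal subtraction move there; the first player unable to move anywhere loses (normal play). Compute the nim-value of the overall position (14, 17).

Stack A, S = {1, 2, 8}:
n :  0  1  2  3  4  5  6  7  8  9 10 11 12 13 14
G :  0  1  2  0  1  2  0  1  2  0  1  2  0  1  2
G_A(14) = 2.
Stack B, S = {6, 8}:
G(0) = 0
G(1) = mex{} = 0
G(2) = mex{} = 0
G(3) = mex{} = 0
G(4) = mex{} = 0
G(5) = mex{} = 0
G(6) = mex{0} = 1
G(7) = mex{0} = 1
G(8) = mex{0,0} = 1
G(9) = mex{0,0} = 1
G(10) = mex{0,0} = 1
G(11) = mex{0,0} = 1
G(12) = mex{1,0} = 2
G(13) = mex{1,0} = 2
G(14) = mex{1,1} = 0
G(15) = mex{1,1} = 0
G(16) = mex{1,1} = 0
G(17) = mex{1,1} = 0
G_B(17) = 0.
Combined Grundy value = 2 ⊕ 0 = 2.

2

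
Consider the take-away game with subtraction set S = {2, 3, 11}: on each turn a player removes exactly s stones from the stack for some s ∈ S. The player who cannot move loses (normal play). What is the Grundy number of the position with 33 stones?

0

G(0) = 0
G(1) = mex{} = 0
G(2) = mex{0} = 1
G(3) = mex{0,0} = 1
G(4) = mex{1,0} = 2
G(5) = mex{1,1} = 0
G(6) = mex{2,1} = 0
G(7) = mex{0,2} = 1
G(8) = mex{0,0} = 1
G(9) = mex{1,0} = 2
G(10) = mex{1,1} = 0
G(11) = mex{2,1,0} = 3
G(12) = mex{0,2,0} = 1
G(13) = mex{3,0,1} = 2
G(14) = mex{1,3,1} = 0
G(15) = mex{2,1,2} = 0
G(16) = mex{0,2,0} = 1
G(17) = mex{0,0,0} = 1
G(18) = mex{1,0,1} = 2
G(19) = mex{1,1,1} = 0
G(20) = mex{2,1,2} = 0
G(21) = mex{0,2,0} = 1
G(22) = mex{0,0,3} = 1
G(23) = mex{1,0,1} = 2
G(24) = mex{1,1,2} = 0
G(25) = mex{2,1,0} = 3
G(26) = mex{0,2,0} = 1
G(27) = mex{3,0,1} = 2
G(28) = mex{1,3,1} = 0
G(29) = mex{2,1,2} = 0
G(30) = mex{0,2,0} = 1
G(31) = mex{0,0,0} = 1
G(32) = mex{1,0,1} = 2
G(33) = mex{1,1,1} = 0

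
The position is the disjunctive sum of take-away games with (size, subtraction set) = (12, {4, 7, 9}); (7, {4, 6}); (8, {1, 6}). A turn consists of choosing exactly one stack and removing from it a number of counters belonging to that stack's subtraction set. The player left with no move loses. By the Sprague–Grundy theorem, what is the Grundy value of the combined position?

Stack A, S = {4, 7, 9}:
G(0) = 0
G(1) = mex{} = 0
G(2) = mex{} = 0
G(3) = mex{} = 0
G(4) = mex{0} = 1
G(5) = mex{0} = 1
G(6) = mex{0} = 1
G(7) = mex{0,0} = 1
G(8) = mex{1,0} = 2
G(9) = mex{1,0,0} = 2
G(10) = mex{1,0,0} = 2
G(11) = mex{1,1,0} = 2
G(12) = mex{2,1,0} = 3
G_A(12) = 3.
Stack B, S = {4, 6}:
G(0) = 0
G(1) = mex{} = 0
G(2) = mex{} = 0
G(3) = mex{} = 0
G(4) = mex{0} = 1
G(5) = mex{0} = 1
G(6) = mex{0,0} = 1
G(7) = mex{0,0} = 1
G_B(7) = 1.
Stack C, S = {1, 6}:
n : 0 1 2 3 4 5 6 7 8
G : 0 1 0 1 0 1 2 0 1
G_C(8) = 1.
Combined Grundy value = 3 ⊕ 1 ⊕ 1 = 3.

3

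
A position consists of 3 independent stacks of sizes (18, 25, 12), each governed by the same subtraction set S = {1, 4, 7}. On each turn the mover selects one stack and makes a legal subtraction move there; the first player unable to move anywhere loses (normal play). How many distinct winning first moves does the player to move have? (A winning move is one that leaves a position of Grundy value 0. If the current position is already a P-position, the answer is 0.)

1

All stacks use S = {1, 4, 7}:
G(0) = 0
G(1) = mex{0} = 1
G(2) = mex{1} = 0
G(3) = mex{0} = 1
G(4) = mex{1,0} = 2
G(5) = mex{2,1} = 0
G(6) = mex{0,0} = 1
G(7) = mex{1,1,0} = 2
G(8) = mex{2,2,1} = 0
G(9) = mex{0,0,0} = 1
G(10) = mex{1,1,1} = 0
G(11) = mex{0,2,2} = 1
G(12) = mex{1,0,0} = 2
G(13) = mex{2,1,1} = 0
G(14) = mex{0,0,2} = 1
G(15) = mex{1,1,0} = 2
G(16) = mex{2,2,1} = 0
G(17) = mex{0,0,0} = 1
G(18) = mex{1,1,1} = 0
G(19) = mex{0,2,2} = 1
G(20) = mex{1,0,0} = 2
G(21) = mex{2,1,1} = 0
G(22) = mex{0,0,2} = 1
G(23) = mex{1,1,0} = 2
G(24) = mex{2,2,1} = 0
G(25) = mex{0,0,0} = 1
Stack A: G(18) = 0.
Stack B: G(25) = 1.
Stack C: G(12) = 2.
Combined Grundy value = 0 ⊕ 1 ⊕ 2 = 3.
A winning move leaves total XOR = 0, i.e. changes one component's Grundy value g to g ⊕ X where X is the current total.
Stack A: need g' = 0⊕3 = 3. Options: 18−1→G=1, 18−4→G=1, 18−7→G=1. Hits: 0.
Stack B: need g' = 1⊕3 = 2. Options: 25−1→G=0, 25−4→G=0, 25−7→G=0. Hits: 0.
Stack C: need g' = 2⊕3 = 1. Options: 12−1→G=1, 12−4→G=0, 12−7→G=0. Hits: 1.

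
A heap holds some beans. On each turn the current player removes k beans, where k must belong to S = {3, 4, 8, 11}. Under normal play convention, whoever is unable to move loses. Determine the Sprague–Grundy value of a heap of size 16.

0

n :  0  1  2  3  4  5  6  7  8  9 10 11 12 13 14 15 16
G :  0  0  0  1  1  1  2  0  2  3  1  3  4  2  0  2  0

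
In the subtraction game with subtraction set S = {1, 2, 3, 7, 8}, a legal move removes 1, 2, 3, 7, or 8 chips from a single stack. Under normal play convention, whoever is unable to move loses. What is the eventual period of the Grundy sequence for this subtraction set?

9

G(0) = 0
G(1) = mex{0} = 1
G(2) = mex{1,0} = 2
G(3) = mex{2,1,0} = 3
G(4) = mex{3,2,1} = 0
G(5) = mex{0,3,2} = 1
G(6) = mex{1,0,3} = 2
G(7) = mex{2,1,0,0} = 3
G(8) = mex{3,2,1,1,0} = 4
G(9) = mex{4,3,2,2,1} = 0
G(10) = mex{0,4,3,3,2} = 1
G(11) = mex{1,0,4,0,3} = 2
G(12) = mex{2,1,0,1,0} = 3
G(13) = mex{3,2,1,2,1} = 0
G(14) = mex{0,3,2,3,2} = 1
G(15) = mex{1,0,3,4,3} = 2
G(16) = mex{2,1,0,0,4} = 3
G(17) = mex{3,2,1,1,0} = 4
G(18) = mex{4,3,2,2,1} = 0
G(19) = mex{0,4,3,3,2} = 1
G(n+9) = G(n) holds for n = 0,…,7 (a full window of length max(S) = 8), so the sequence is purely periodic with period 9.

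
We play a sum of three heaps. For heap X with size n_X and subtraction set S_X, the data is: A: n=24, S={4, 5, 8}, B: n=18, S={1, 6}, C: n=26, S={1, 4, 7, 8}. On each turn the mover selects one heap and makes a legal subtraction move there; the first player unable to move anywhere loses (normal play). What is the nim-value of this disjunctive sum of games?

Heap A, S = {4, 5, 8}:
n :  0  1  2  3  4  5  6  7  8  9 10 11 12 13 14 15 16 17 18 19 20 21 22 23 24
G :  0  0  0  0  1  1  1  1  2  2  2  2  0  0  0  0  1  1  1  1  2  2  2  2  0
G_A(24) = 0.
Heap B, S = {1, 6}:
n :  0  1  2  3  4  5  6  7  8  9 10 11 12 13 14 15 16 17 18
G :  0  1  0  1  0  1  2  0  1  0  1  0  1  2  0  1  0  1  0
G_B(18) = 0.
Heap C, S = {1, 4, 7, 8}:
G(0) = 0
G(1) = mex{0} = 1
G(2) = mex{1} = 0
G(3) = mex{0} = 1
G(4) = mex{1,0} = 2
G(5) = mex{2,1} = 0
G(6) = mex{0,0} = 1
G(7) = mex{1,1,0} = 2
G(8) = mex{2,2,1,0} = 3
G(9) = mex{3,0,0,1} = 2
G(10) = mex{2,1,1,0} = 3
G(11) = mex{3,2,2,1} = 0
G(12) = mex{0,3,0,2} = 1
G(13) = mex{1,2,1,0} = 3
G(14) = mex{3,3,2,1} = 0
G(15) = mex{0,0,3,2} = 1
G(16) = mex{1,1,2,3} = 0
G(17) = mex{0,3,3,2} = 1
G(18) = mex{1,0,0,3} = 2
G(19) = mex{2,1,1,0} = 3
G(20) = mex{3,0,3,1} = 2
G(21) = mex{2,1,0,3} = 4
G(22) = mex{4,2,1,0} = 3
G(23) = mex{3,3,0,1} = 2
G(24) = mex{2,2,1,0} = 3
G(25) = mex{3,4,2,1} = 0
G(26) = mex{0,3,3,2} = 1
G_C(26) = 1.
Combined Grundy value = 0 ⊕ 0 ⊕ 1 = 1.

1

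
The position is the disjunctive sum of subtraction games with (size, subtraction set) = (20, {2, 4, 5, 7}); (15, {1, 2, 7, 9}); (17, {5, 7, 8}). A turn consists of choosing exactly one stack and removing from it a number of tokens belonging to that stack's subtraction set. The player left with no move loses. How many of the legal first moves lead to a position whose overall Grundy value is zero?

0

Stack A, S = {2, 4, 5, 7}:
n :  0  1  2  3  4  5  6  7  8  9 10 11 12 13 14 15 16 17 18 19 20
G :  0  0  1  1  2  2  3  3  4  0  0  1  1  2  2  3  3  4  0  0  1
G_A(20) = 1.
Stack B, S = {1, 2, 7, 9}:
n :  0  1  2  3  4  5  6  7  8  9 10 11 12 13 14 15
G :  0  1  2  0  1  2  0  1  2  3  4  0  1  2  0  1
G_B(15) = 1.
Stack C, S = {5, 7, 8}:
n :  0  1  2  3  4  5  6  7  8  9 10 11 12 13 14 15 16 17
G :  0  0  0  0  0  1  1  1  1  1  2  2  2  0  0  0  0  0
G_C(17) = 0.
Combined Grundy value = 1 ⊕ 1 ⊕ 0 = 0.
A winning move leaves total XOR = 0, i.e. changes one component's Grundy value g to g ⊕ X where X is the current total.
Stack A: target g' = 1⊕0 = 1, but every legal move changes the Grundy value (mex property), so 0 moves.
Stack B: target g' = 1⊕0 = 1, but every legal move changes the Grundy value (mex property), so 0 moves.
Stack C: target g' = 0⊕0 = 0, but every legal move changes the Grundy value (mex property), so 0 moves.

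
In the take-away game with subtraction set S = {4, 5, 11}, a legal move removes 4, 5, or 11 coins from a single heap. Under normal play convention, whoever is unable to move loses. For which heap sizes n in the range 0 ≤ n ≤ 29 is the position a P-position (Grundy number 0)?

0, 1, 2, 3, 9, 10, 16, 17, 18, 19, 25, 26

n :  0  1  2  3  4  5  6  7  8  9 10 11 12 13 14 15 16 17 18 19 20 21 22 23 24 25 26 27 28 29
G :  0  0  0  0  1  1  1  1  2  0  0  2  3  1  1  3  0  0  0  0  1  1  1  1  2  0  0  2  3  1
P-positions are exactly the n with G(n) = 0.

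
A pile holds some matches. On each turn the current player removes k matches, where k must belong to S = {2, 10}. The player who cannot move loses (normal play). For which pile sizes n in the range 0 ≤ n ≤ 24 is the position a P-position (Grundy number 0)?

G(0) = 0
G(1) = mex{} = 0
G(2) = mex{0} = 1
G(3) = mex{0} = 1
G(4) = mex{1} = 0
G(5) = mex{1} = 0
G(6) = mex{0} = 1
G(7) = mex{0} = 1
G(8) = mex{1} = 0
G(9) = mex{1} = 0
G(10) = mex{0,0} = 1
G(11) = mex{0,0} = 1
G(12) = mex{1,1} = 0
G(13) = mex{1,1} = 0
G(14) = mex{0,0} = 1
G(15) = mex{0,0} = 1
G(16) = mex{1,1} = 0
G(17) = mex{1,1} = 0
G(18) = mex{0,0} = 1
G(19) = mex{0,0} = 1
G(20) = mex{1,1} = 0
G(21) = mex{1,1} = 0
G(22) = mex{0,0} = 1
G(23) = mex{0,0} = 1
G(24) = mex{1,1} = 0
P-positions are exactly the n with G(n) = 0.

0, 1, 4, 5, 8, 9, 12, 13, 16, 17, 20, 21, 24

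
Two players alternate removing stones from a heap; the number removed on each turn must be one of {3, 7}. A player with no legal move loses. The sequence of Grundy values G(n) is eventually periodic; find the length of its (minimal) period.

G(0) = 0
G(1) = mex{} = 0
G(2) = mex{} = 0
G(3) = mex{0} = 1
G(4) = mex{0} = 1
G(5) = mex{0} = 1
G(6) = mex{1} = 0
G(7) = mex{1,0} = 2
G(8) = mex{1,0} = 2
G(9) = mex{0,0} = 1
G(10) = mex{2,1} = 0
G(11) = mex{2,1} = 0
G(12) = mex{1,1} = 0
G(13) = mex{0,0} = 1
G(14) = mex{0,2} = 1
G(15) = mex{0,2} = 1
G(16) = mex{1,1} = 0
G(17) = mex{1,0} = 2
G(18) = mex{1,0} = 2
G(19) = mex{0,0} = 1
G(20) = mex{2,1} = 0
G(21) = mex{2,1} = 0
G(n+10) = G(n) holds for n = 0,…,6 (a full window of length max(S) = 7), so the sequence is purely periodic with period 10.

10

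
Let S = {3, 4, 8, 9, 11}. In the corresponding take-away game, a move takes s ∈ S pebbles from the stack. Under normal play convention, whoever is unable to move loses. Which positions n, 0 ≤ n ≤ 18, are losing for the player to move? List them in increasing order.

0, 1, 2, 7, 14

n :  0  1  2  3  4  5  6  7  8  9 10 11 12 13 14 15 16 17 18
G :  0  0  0  1  1  1  2  0  2  3  1  3  4  2  0  5  3  1  2
P-positions are exactly the n with G(n) = 0.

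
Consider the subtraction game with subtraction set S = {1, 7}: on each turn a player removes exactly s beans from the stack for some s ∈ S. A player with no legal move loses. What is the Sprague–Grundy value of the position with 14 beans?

0

n :  0  1  2  3  4  5  6  7  8  9 10 11 12 13 14
G :  0  1  0  1  0  1  0  1  0  1  0  1  0  1  0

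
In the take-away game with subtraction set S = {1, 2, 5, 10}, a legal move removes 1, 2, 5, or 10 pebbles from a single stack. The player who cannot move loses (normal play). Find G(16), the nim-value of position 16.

n :  0  1  2  3  4  5  6  7  8  9 10 11 12 13 14 15 16
G :  0  1  2  0  1  2  0  1  2  0  1  2  0  1  2  0  1

1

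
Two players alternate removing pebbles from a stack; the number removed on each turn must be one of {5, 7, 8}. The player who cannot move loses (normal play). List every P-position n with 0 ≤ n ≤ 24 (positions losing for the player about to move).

0, 1, 2, 3, 4, 13, 14, 15, 16, 17

G(0) = 0
G(1) = mex{} = 0
G(2) = mex{} = 0
G(3) = mex{} = 0
G(4) = mex{} = 0
G(5) = mex{0} = 1
G(6) = mex{0} = 1
G(7) = mex{0,0} = 1
G(8) = mex{0,0,0} = 1
G(9) = mex{0,0,0} = 1
G(10) = mex{1,0,0} = 2
G(11) = mex{1,0,0} = 2
G(12) = mex{1,1,0} = 2
G(13) = mex{1,1,1} = 0
G(14) = mex{1,1,1} = 0
G(15) = mex{2,1,1} = 0
G(16) = mex{2,1,1} = 0
G(17) = mex{2,2,1} = 0
G(18) = mex{0,2,2} = 1
G(19) = mex{0,2,2} = 1
G(20) = mex{0,0,2} = 1
G(21) = mex{0,0,0} = 1
G(22) = mex{0,0,0} = 1
G(23) = mex{1,0,0} = 2
G(24) = mex{1,0,0} = 2
P-positions are exactly the n with G(n) = 0.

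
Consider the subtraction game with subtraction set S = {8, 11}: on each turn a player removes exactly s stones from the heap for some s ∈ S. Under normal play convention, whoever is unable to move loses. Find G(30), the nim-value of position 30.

1

G(0) = 0
G(1) = mex{} = 0
G(2) = mex{} = 0
G(3) = mex{} = 0
G(4) = mex{} = 0
G(5) = mex{} = 0
G(6) = mex{} = 0
G(7) = mex{} = 0
G(8) = mex{0} = 1
G(9) = mex{0} = 1
G(10) = mex{0} = 1
G(11) = mex{0,0} = 1
G(12) = mex{0,0} = 1
G(13) = mex{0,0} = 1
G(14) = mex{0,0} = 1
G(15) = mex{0,0} = 1
G(16) = mex{1,0} = 2
G(17) = mex{1,0} = 2
G(18) = mex{1,0} = 2
G(19) = mex{1,1} = 0
G(20) = mex{1,1} = 0
G(21) = mex{1,1} = 0
G(22) = mex{1,1} = 0
G(23) = mex{1,1} = 0
G(24) = mex{2,1} = 0
G(25) = mex{2,1} = 0
G(26) = mex{2,1} = 0
G(27) = mex{0,2} = 1
G(28) = mex{0,2} = 1
G(29) = mex{0,2} = 1
G(30) = mex{0,0} = 1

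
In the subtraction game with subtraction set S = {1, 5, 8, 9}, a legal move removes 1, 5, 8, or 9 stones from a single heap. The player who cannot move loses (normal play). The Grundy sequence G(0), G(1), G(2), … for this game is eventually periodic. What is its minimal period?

n :  0  1  2  3  4  5  6  7  8  9 10 11 12 13 14 15 16 17 18 19 20 21 22 23 24 25 26 27 28 29 30 31 32 33
G :  0  1  0  1  0  1  0  1  2  3  2  3  2  3  2  3  0  1  0  1  0  1  0  1  2  3  2  3  2  3  2  3  0  1
G(n+16) = G(n) holds for n = 0,…,8 (a full window of length max(S) = 9), so the sequence is purely periodic with period 16.

16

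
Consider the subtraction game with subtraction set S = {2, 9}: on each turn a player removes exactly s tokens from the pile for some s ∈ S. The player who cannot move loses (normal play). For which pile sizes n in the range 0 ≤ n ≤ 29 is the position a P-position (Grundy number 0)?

0, 1, 4, 5, 8, 11, 12, 15, 16, 19, 22, 23, 26, 27

G(0) = 0
G(1) = mex{} = 0
G(2) = mex{0} = 1
G(3) = mex{0} = 1
G(4) = mex{1} = 0
G(5) = mex{1} = 0
G(6) = mex{0} = 1
G(7) = mex{0} = 1
G(8) = mex{1} = 0
G(9) = mex{1,0} = 2
G(10) = mex{0,0} = 1
G(11) = mex{2,1} = 0
G(12) = mex{1,1} = 0
G(13) = mex{0,0} = 1
G(14) = mex{0,0} = 1
G(15) = mex{1,1} = 0
G(16) = mex{1,1} = 0
G(17) = mex{0,0} = 1
G(18) = mex{0,2} = 1
G(19) = mex{1,1} = 0
G(20) = mex{1,0} = 2
G(21) = mex{0,0} = 1
G(22) = mex{2,1} = 0
G(23) = mex{1,1} = 0
G(24) = mex{0,0} = 1
G(25) = mex{0,0} = 1
G(26) = mex{1,1} = 0
G(27) = mex{1,1} = 0
G(28) = mex{0,0} = 1
G(29) = mex{0,2} = 1
P-positions are exactly the n with G(n) = 0.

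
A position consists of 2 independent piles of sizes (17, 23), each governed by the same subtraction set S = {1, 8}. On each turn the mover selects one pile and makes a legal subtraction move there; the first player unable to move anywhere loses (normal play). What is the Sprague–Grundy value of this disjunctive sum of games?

All piles use S = {1, 8}:
G(0) = 0
G(1) = mex{0} = 1
G(2) = mex{1} = 0
G(3) = mex{0} = 1
G(4) = mex{1} = 0
G(5) = mex{0} = 1
G(6) = mex{1} = 0
G(7) = mex{0} = 1
G(8) = mex{1,0} = 2
G(9) = mex{2,1} = 0
G(10) = mex{0,0} = 1
G(11) = mex{1,1} = 0
G(12) = mex{0,0} = 1
G(13) = mex{1,1} = 0
G(14) = mex{0,0} = 1
G(15) = mex{1,1} = 0
G(16) = mex{0,2} = 1
G(17) = mex{1,0} = 2
G(18) = mex{2,1} = 0
G(19) = mex{0,0} = 1
G(20) = mex{1,1} = 0
G(21) = mex{0,0} = 1
G(22) = mex{1,1} = 0
G(23) = mex{0,0} = 1
Pile A: G(17) = 2.
Pile B: G(23) = 1.
Combined Grundy value = 2 ⊕ 1 = 3.

3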